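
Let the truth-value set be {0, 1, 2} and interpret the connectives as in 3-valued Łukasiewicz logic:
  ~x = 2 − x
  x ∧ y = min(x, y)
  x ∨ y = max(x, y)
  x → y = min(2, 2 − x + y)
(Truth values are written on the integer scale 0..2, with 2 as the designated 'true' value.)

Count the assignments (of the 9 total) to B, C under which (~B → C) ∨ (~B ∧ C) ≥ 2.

B = 0, C = 0 ↦ 0  <
B = 0, C = 1 ↦ 1  <
B = 0, C = 2 ↦ 2  ≥
B = 1, C = 0 ↦ 1  <
B = 1, C = 1 ↦ 2  ≥
B = 1, C = 2 ↦ 2  ≥
B = 2, C = 0 ↦ 2  ≥
B = 2, C = 1 ↦ 2  ≥
B = 2, C = 2 ↦ 2  ≥
So 6 of the 9 assignments meet the threshold.

6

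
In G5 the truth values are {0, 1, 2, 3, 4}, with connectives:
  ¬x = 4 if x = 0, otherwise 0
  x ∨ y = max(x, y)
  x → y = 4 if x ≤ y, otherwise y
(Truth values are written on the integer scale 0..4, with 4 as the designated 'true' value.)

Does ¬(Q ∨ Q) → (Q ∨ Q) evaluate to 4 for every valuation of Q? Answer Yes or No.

No

Counterexample: take Q = 0.
Q ∨ Q = 0 ∨ 0 = 0
¬(Q ∨ Q) = ¬0 = 4
¬(Q ∨ Q) → (Q ∨ Q) = 4 → 0 = 0
This gives 0 ≠ 4.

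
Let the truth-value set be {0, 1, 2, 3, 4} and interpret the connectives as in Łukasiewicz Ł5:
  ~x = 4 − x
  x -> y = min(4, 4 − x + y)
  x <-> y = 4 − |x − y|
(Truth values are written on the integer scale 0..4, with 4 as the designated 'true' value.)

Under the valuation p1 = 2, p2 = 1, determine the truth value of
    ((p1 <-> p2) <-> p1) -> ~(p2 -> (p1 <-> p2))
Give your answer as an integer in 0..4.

1

p1 <-> p2 = 2 <-> 1 = 3
(p1 <-> p2) <-> p1 = 3 <-> 2 = 3
p1 <-> p2 = 2 <-> 1 = 3
p2 -> (p1 <-> p2) = 1 -> 3 = 4
~(p2 -> (p1 <-> p2)) = ~4 = 0
((p1 <-> p2) <-> p1) -> ~(p2 -> (p1 <-> p2)) = 3 -> 0 = 1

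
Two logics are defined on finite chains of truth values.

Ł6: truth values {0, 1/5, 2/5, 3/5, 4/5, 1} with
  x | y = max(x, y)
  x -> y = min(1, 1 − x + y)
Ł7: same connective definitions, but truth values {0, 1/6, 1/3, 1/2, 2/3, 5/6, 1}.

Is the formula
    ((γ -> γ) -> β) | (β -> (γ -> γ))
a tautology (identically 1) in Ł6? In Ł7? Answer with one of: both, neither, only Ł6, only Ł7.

In Ł6: every assignment gives 1 — tautology.
In Ł7: every assignment gives 1 — tautology.

both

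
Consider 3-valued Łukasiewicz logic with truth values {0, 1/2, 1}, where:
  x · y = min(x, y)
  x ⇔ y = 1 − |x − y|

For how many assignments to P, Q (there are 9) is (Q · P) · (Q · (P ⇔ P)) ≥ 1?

P = 0, Q = 0 ↦ 0  <
P = 0, Q = 1/2 ↦ 0  <
P = 0, Q = 1 ↦ 0  <
P = 1/2, Q = 0 ↦ 0  <
P = 1/2, Q = 1/2 ↦ 1/2  <
P = 1/2, Q = 1 ↦ 1/2  <
P = 1, Q = 0 ↦ 0  <
P = 1, Q = 1/2 ↦ 1/2  <
P = 1, Q = 1 ↦ 1  ≥
So 1 of the 9 assignments meets the threshold.

1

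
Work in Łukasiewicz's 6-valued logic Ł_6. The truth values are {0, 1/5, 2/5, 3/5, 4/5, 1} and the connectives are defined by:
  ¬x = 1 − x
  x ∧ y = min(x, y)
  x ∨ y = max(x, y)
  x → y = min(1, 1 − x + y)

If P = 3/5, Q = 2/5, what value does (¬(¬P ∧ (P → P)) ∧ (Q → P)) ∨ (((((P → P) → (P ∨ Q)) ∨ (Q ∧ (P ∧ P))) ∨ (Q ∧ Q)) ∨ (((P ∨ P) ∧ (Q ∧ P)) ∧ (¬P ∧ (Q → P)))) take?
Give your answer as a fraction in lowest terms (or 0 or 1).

¬P = ¬3/5 = 2/5
P → P = 3/5 → 3/5 = 1
¬P ∧ (P → P) = 2/5 ∧ 1 = 2/5
¬(¬P ∧ (P → P)) = ¬2/5 = 3/5
Q → P = 2/5 → 3/5 = 1
¬(¬P ∧ (P → P)) ∧ (Q → P) = 3/5 ∧ 1 = 3/5
P → P = 3/5 → 3/5 = 1
P ∨ Q = 3/5 ∨ 2/5 = 3/5
(P → P) → (P ∨ Q) = 1 → 3/5 = 3/5
P ∧ P = 3/5 ∧ 3/5 = 3/5
Q ∧ (P ∧ P) = 2/5 ∧ 3/5 = 2/5
((P → P) → (P ∨ Q)) ∨ (Q ∧ (P ∧ P)) = 3/5 ∨ 2/5 = 3/5
Q ∧ Q = 2/5 ∧ 2/5 = 2/5
(((P → P) → (P ∨ Q)) ∨ (Q ∧ (P ∧ P))) ∨ (Q ∧ Q) = 3/5 ∨ 2/5 = 3/5
P ∨ P = 3/5 ∨ 3/5 = 3/5
Q ∧ P = 2/5 ∧ 3/5 = 2/5
(P ∨ P) ∧ (Q ∧ P) = 3/5 ∧ 2/5 = 2/5
¬P = ¬3/5 = 2/5
Q → P = 2/5 → 3/5 = 1
¬P ∧ (Q → P) = 2/5 ∧ 1 = 2/5
((P ∨ P) ∧ (Q ∧ P)) ∧ (¬P ∧ (Q → P)) = 2/5 ∧ 2/5 = 2/5
((((P → P) → (P ∨ Q)) ∨ (Q ∧ (P ∧ P))) ∨ (Q ∧ Q)) ∨ (((P ∨ P) ∧ (Q ∧ P)) ∧ (¬P ∧ (Q → P))) = 3/5 ∨ 2/5 = 3/5
(¬(¬P ∧ (P → P)) ∧ (Q → P)) ∨ (((((P → P) → (P ∨ Q)) ∨ (Q ∧ (P ∧ P))) ∨ (Q ∧ Q)) ∨ (((P ∨ P) ∧ (Q ∧ P)) ∧ (¬P ∧ (Q → P)))) = 3/5 ∨ 3/5 = 3/5

3/5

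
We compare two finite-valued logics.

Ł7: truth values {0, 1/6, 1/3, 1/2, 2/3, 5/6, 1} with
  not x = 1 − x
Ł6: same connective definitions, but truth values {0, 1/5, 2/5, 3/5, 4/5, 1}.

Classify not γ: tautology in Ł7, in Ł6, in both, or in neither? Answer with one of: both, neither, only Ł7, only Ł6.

neither

In Ł7: at γ = 1/6 the value is 5/6 — not a tautology.
In Ł6: at γ = 1/5 the value is 4/5 — not a tautology.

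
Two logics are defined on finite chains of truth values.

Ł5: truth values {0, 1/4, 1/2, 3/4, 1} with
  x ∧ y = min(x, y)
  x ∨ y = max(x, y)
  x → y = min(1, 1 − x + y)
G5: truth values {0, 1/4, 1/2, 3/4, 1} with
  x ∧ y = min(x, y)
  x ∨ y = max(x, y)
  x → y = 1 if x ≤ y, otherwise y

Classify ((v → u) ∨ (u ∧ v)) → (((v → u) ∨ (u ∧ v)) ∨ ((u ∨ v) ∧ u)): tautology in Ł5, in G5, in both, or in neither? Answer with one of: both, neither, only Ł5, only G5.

In Ł5: every assignment gives 1 — tautology.
In G5: every assignment gives 1 — tautology.

both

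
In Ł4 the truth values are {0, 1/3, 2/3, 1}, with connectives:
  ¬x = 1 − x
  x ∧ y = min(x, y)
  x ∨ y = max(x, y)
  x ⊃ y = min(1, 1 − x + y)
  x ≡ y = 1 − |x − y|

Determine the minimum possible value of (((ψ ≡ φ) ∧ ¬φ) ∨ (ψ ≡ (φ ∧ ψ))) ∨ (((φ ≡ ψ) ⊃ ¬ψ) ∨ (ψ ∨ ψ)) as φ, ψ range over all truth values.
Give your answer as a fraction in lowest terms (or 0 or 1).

2/3

Take φ = 1/3, ψ = 2/3:
ψ ≡ φ = 2/3 ≡ 1/3 = 2/3
¬φ = ¬1/3 = 2/3
(ψ ≡ φ) ∧ ¬φ = 2/3 ∧ 2/3 = 2/3
φ ∧ ψ = 1/3 ∧ 2/3 = 1/3
ψ ≡ (φ ∧ ψ) = 2/3 ≡ 1/3 = 2/3
((ψ ≡ φ) ∧ ¬φ) ∨ (ψ ≡ (φ ∧ ψ)) = 2/3 ∨ 2/3 = 2/3
φ ≡ ψ = 1/3 ≡ 2/3 = 2/3
¬ψ = ¬2/3 = 1/3
(φ ≡ ψ) ⊃ ¬ψ = 2/3 ⊃ 1/3 = 2/3
ψ ∨ ψ = 2/3 ∨ 2/3 = 2/3
((φ ≡ ψ) ⊃ ¬ψ) ∨ (ψ ∨ ψ) = 2/3 ∨ 2/3 = 2/3
(((ψ ≡ φ) ∧ ¬φ) ∨ (ψ ≡ (φ ∧ ψ))) ∨ (((φ ≡ ψ) ⊃ ¬ψ) ∨ (ψ ∨ ψ)) = 2/3 ∨ 2/3 = 2/3
No assignment yields a value below 2/3, so this is the minimum.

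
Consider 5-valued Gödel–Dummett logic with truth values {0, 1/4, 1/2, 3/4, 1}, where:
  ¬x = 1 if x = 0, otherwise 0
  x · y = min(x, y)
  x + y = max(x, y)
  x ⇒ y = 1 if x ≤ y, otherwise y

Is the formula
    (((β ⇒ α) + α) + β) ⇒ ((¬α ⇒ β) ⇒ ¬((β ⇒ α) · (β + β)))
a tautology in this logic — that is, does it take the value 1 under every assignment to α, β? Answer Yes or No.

Counterexample: take α = 1/4, β = 1/4.
β ⇒ α = 1/4 ⇒ 1/4 = 1
(β ⇒ α) + α = 1 + 1/4 = 1
((β ⇒ α) + α) + β = 1 + 1/4 = 1
¬α = ¬1/4 = 0
¬α ⇒ β = 0 ⇒ 1/4 = 1
β ⇒ α = 1/4 ⇒ 1/4 = 1
β + β = 1/4 + 1/4 = 1/4
(β ⇒ α) · (β + β) = 1 · 1/4 = 1/4
¬((β ⇒ α) · (β + β)) = ¬1/4 = 0
(¬α ⇒ β) ⇒ ¬((β ⇒ α) · (β + β)) = 1 ⇒ 0 = 0
(((β ⇒ α) + α) + β) ⇒ ((¬α ⇒ β) ⇒ ¬((β ⇒ α) · (β + β))) = 1 ⇒ 0 = 0
This gives 0 ≠ 1.

No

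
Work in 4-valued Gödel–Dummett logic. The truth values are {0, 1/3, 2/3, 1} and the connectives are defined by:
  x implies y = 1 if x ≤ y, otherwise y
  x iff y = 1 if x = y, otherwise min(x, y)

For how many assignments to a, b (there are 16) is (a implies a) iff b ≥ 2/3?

a = 0, b = 0 ↦ 0  <
a = 0, b = 1/3 ↦ 1/3  <
a = 0, b = 2/3 ↦ 2/3  ≥
a = 0, b = 1 ↦ 1  ≥
a = 1/3, b = 0 ↦ 0  <
a = 1/3, b = 1/3 ↦ 1/3  <
a = 1/3, b = 2/3 ↦ 2/3  ≥
a = 1/3, b = 1 ↦ 1  ≥
a = 2/3, b = 0 ↦ 0  <
a = 2/3, b = 1/3 ↦ 1/3  <
a = 2/3, b = 2/3 ↦ 2/3  ≥
a = 2/3, b = 1 ↦ 1  ≥
a = 1, b = 0 ↦ 0  <
a = 1, b = 1/3 ↦ 1/3  <
a = 1, b = 2/3 ↦ 2/3  ≥
a = 1, b = 1 ↦ 1  ≥
So 8 of the 16 assignments meet the threshold.

8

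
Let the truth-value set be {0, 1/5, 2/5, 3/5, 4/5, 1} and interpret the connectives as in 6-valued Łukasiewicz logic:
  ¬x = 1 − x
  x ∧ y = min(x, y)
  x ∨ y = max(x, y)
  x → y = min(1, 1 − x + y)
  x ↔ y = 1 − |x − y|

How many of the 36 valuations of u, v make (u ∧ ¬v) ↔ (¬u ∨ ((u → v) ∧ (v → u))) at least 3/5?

value 1: 2 assignments (counts)
value 4/5: 5 assignments (counts)
value 3/5: 5 assignments (counts)
value 2/5: 12 assignments
value 1/5: 4 assignments
value 0: 8 assignments
So 12 of the 36 assignments meet the threshold.

12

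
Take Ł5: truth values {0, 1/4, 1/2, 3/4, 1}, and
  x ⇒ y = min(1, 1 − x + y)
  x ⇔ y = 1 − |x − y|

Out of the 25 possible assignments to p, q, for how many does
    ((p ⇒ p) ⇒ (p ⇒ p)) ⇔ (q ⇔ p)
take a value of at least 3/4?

13

value 1: 5 assignments (counts)
value 3/4: 8 assignments (counts)
value 1/2: 6 assignments
value 1/4: 4 assignments
value 0: 2 assignments
So 13 of the 25 assignments meet the threshold.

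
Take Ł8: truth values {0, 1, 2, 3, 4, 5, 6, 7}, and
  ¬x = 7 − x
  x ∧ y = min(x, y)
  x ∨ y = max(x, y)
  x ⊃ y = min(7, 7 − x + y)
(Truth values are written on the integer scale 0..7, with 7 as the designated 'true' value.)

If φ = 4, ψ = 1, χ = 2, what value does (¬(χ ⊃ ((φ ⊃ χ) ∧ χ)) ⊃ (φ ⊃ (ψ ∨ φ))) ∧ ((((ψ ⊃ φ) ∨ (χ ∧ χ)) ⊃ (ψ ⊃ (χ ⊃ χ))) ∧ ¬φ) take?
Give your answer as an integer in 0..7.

3

φ ⊃ χ = 4 ⊃ 2 = 5
(φ ⊃ χ) ∧ χ = 5 ∧ 2 = 2
χ ⊃ ((φ ⊃ χ) ∧ χ) = 2 ⊃ 2 = 7
¬(χ ⊃ ((φ ⊃ χ) ∧ χ)) = ¬7 = 0
ψ ∨ φ = 1 ∨ 4 = 4
φ ⊃ (ψ ∨ φ) = 4 ⊃ 4 = 7
¬(χ ⊃ ((φ ⊃ χ) ∧ χ)) ⊃ (φ ⊃ (ψ ∨ φ)) = 0 ⊃ 7 = 7
ψ ⊃ φ = 1 ⊃ 4 = 7
χ ∧ χ = 2 ∧ 2 = 2
(ψ ⊃ φ) ∨ (χ ∧ χ) = 7 ∨ 2 = 7
χ ⊃ χ = 2 ⊃ 2 = 7
ψ ⊃ (χ ⊃ χ) = 1 ⊃ 7 = 7
((ψ ⊃ φ) ∨ (χ ∧ χ)) ⊃ (ψ ⊃ (χ ⊃ χ)) = 7 ⊃ 7 = 7
¬φ = ¬4 = 3
(((ψ ⊃ φ) ∨ (χ ∧ χ)) ⊃ (ψ ⊃ (χ ⊃ χ))) ∧ ¬φ = 7 ∧ 3 = 3
(¬(χ ⊃ ((φ ⊃ χ) ∧ χ)) ⊃ (φ ⊃ (ψ ∨ φ))) ∧ ((((ψ ⊃ φ) ∨ (χ ∧ χ)) ⊃ (ψ ⊃ (χ ⊃ χ))) ∧ ¬φ) = 7 ∧ 3 = 3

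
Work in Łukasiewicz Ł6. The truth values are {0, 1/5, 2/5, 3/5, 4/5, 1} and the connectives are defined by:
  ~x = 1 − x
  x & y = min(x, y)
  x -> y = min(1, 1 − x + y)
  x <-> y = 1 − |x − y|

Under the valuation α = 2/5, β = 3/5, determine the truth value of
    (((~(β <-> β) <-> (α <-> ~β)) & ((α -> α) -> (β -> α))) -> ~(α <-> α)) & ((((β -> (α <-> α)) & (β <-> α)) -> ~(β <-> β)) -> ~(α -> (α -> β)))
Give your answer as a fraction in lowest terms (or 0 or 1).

4/5

β <-> β = 3/5 <-> 3/5 = 1
~(β <-> β) = ~1 = 0
~β = ~3/5 = 2/5
α <-> ~β = 2/5 <-> 2/5 = 1
~(β <-> β) <-> (α <-> ~β) = 0 <-> 1 = 0
α -> α = 2/5 -> 2/5 = 1
β -> α = 3/5 -> 2/5 = 4/5
(α -> α) -> (β -> α) = 1 -> 4/5 = 4/5
(~(β <-> β) <-> (α <-> ~β)) & ((α -> α) -> (β -> α)) = 0 & 4/5 = 0
α <-> α = 2/5 <-> 2/5 = 1
~(α <-> α) = ~1 = 0
((~(β <-> β) <-> (α <-> ~β)) & ((α -> α) -> (β -> α))) -> ~(α <-> α) = 0 -> 0 = 1
α <-> α = 2/5 <-> 2/5 = 1
β -> (α <-> α) = 3/5 -> 1 = 1
β <-> α = 3/5 <-> 2/5 = 4/5
(β -> (α <-> α)) & (β <-> α) = 1 & 4/5 = 4/5
β <-> β = 3/5 <-> 3/5 = 1
~(β <-> β) = ~1 = 0
((β -> (α <-> α)) & (β <-> α)) -> ~(β <-> β) = 4/5 -> 0 = 1/5
α -> β = 2/5 -> 3/5 = 1
α -> (α -> β) = 2/5 -> 1 = 1
~(α -> (α -> β)) = ~1 = 0
(((β -> (α <-> α)) & (β <-> α)) -> ~(β <-> β)) -> ~(α -> (α -> β)) = 1/5 -> 0 = 4/5
(((~(β <-> β) <-> (α <-> ~β)) & ((α -> α) -> (β -> α))) -> ~(α <-> α)) & ((((β -> (α <-> α)) & (β <-> α)) -> ~(β <-> β)) -> ~(α -> (α -> β))) = 1 & 4/5 = 4/5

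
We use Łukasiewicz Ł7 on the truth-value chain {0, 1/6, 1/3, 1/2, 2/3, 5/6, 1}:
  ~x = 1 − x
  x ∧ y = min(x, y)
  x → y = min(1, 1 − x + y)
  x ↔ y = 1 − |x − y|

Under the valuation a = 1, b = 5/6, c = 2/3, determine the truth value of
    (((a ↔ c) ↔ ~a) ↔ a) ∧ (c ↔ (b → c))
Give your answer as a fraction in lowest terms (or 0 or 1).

a ↔ c = 1 ↔ 2/3 = 2/3
~a = ~1 = 0
(a ↔ c) ↔ ~a = 2/3 ↔ 0 = 1/3
((a ↔ c) ↔ ~a) ↔ a = 1/3 ↔ 1 = 1/3
b → c = 5/6 → 2/3 = 5/6
c ↔ (b → c) = 2/3 ↔ 5/6 = 5/6
(((a ↔ c) ↔ ~a) ↔ a) ∧ (c ↔ (b → c)) = 1/3 ∧ 5/6 = 1/3

1/3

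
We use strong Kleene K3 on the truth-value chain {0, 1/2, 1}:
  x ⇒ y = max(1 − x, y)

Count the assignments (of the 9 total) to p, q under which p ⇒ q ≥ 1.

5

p = 0, q = 0 ↦ 1  ≥
p = 0, q = 1/2 ↦ 1  ≥
p = 0, q = 1 ↦ 1  ≥
p = 1/2, q = 0 ↦ 1/2  <
p = 1/2, q = 1/2 ↦ 1/2  <
p = 1/2, q = 1 ↦ 1  ≥
p = 1, q = 0 ↦ 0  <
p = 1, q = 1/2 ↦ 1/2  <
p = 1, q = 1 ↦ 1  ≥
So 5 of the 9 assignments meet the threshold.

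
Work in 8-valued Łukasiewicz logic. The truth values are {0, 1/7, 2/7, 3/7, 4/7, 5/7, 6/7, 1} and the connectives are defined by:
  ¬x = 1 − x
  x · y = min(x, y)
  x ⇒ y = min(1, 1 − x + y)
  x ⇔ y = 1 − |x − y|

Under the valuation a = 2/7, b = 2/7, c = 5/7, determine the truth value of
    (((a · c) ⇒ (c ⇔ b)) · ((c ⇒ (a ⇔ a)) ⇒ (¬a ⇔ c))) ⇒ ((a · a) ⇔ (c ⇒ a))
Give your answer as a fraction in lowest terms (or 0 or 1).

5/7

a · c = 2/7 · 5/7 = 2/7
c ⇔ b = 5/7 ⇔ 2/7 = 4/7
(a · c) ⇒ (c ⇔ b) = 2/7 ⇒ 4/7 = 1
a ⇔ a = 2/7 ⇔ 2/7 = 1
c ⇒ (a ⇔ a) = 5/7 ⇒ 1 = 1
¬a = ¬2/7 = 5/7
¬a ⇔ c = 5/7 ⇔ 5/7 = 1
(c ⇒ (a ⇔ a)) ⇒ (¬a ⇔ c) = 1 ⇒ 1 = 1
((a · c) ⇒ (c ⇔ b)) · ((c ⇒ (a ⇔ a)) ⇒ (¬a ⇔ c)) = 1 · 1 = 1
a · a = 2/7 · 2/7 = 2/7
c ⇒ a = 5/7 ⇒ 2/7 = 4/7
(a · a) ⇔ (c ⇒ a) = 2/7 ⇔ 4/7 = 5/7
(((a · c) ⇒ (c ⇔ b)) · ((c ⇒ (a ⇔ a)) ⇒ (¬a ⇔ c))) ⇒ ((a · a) ⇔ (c ⇒ a)) = 1 ⇒ 5/7 = 5/7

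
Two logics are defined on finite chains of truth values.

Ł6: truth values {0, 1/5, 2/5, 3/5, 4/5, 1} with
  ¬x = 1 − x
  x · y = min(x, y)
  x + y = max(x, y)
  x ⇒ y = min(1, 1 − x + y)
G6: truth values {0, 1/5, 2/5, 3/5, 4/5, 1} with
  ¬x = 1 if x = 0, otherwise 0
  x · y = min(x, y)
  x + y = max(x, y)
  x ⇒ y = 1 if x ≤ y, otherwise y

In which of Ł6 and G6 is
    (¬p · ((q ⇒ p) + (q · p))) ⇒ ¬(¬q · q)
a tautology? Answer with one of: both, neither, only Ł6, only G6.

In Ł6: at p = 1/5, q = 2/5 the value is 4/5 — not a tautology.
In G6: every assignment gives 1 — tautology.

only G6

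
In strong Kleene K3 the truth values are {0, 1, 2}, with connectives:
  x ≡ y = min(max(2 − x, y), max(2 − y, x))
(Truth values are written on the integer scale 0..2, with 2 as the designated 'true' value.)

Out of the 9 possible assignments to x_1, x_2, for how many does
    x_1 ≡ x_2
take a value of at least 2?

x_1 = 0, x_2 = 0 ↦ 2  ≥
x_1 = 0, x_2 = 1 ↦ 1  <
x_1 = 0, x_2 = 2 ↦ 0  <
x_1 = 1, x_2 = 0 ↦ 1  <
x_1 = 1, x_2 = 1 ↦ 1  <
x_1 = 1, x_2 = 2 ↦ 1  <
x_1 = 2, x_2 = 0 ↦ 0  <
x_1 = 2, x_2 = 1 ↦ 1  <
x_1 = 2, x_2 = 2 ↦ 2  ≥
So 2 of the 9 assignments meet the threshold.

2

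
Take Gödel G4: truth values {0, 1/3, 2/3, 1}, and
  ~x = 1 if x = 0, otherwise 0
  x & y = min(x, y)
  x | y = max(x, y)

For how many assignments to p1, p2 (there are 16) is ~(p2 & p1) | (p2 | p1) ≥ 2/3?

p1 = 0, p2 = 0 ↦ 1  ≥
p1 = 0, p2 = 1/3 ↦ 1  ≥
p1 = 0, p2 = 2/3 ↦ 1  ≥
p1 = 0, p2 = 1 ↦ 1  ≥
p1 = 1/3, p2 = 0 ↦ 1  ≥
p1 = 1/3, p2 = 1/3 ↦ 1/3  <
p1 = 1/3, p2 = 2/3 ↦ 2/3  ≥
p1 = 1/3, p2 = 1 ↦ 1  ≥
p1 = 2/3, p2 = 0 ↦ 1  ≥
p1 = 2/3, p2 = 1/3 ↦ 2/3  ≥
p1 = 2/3, p2 = 2/3 ↦ 2/3  ≥
p1 = 2/3, p2 = 1 ↦ 1  ≥
p1 = 1, p2 = 0 ↦ 1  ≥
p1 = 1, p2 = 1/3 ↦ 1  ≥
p1 = 1, p2 = 2/3 ↦ 1  ≥
p1 = 1, p2 = 1 ↦ 1  ≥
So 15 of the 16 assignments meet the threshold.

15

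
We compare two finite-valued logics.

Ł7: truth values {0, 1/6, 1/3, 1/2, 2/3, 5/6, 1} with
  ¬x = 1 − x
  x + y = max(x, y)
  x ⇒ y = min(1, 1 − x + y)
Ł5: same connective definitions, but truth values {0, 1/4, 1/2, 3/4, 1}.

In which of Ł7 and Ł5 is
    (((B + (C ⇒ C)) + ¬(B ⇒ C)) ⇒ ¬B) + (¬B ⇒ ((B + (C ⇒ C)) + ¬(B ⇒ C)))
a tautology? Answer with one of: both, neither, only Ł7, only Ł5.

In Ł7: every assignment gives 1 — tautology.
In Ł5: every assignment gives 1 — tautology.

both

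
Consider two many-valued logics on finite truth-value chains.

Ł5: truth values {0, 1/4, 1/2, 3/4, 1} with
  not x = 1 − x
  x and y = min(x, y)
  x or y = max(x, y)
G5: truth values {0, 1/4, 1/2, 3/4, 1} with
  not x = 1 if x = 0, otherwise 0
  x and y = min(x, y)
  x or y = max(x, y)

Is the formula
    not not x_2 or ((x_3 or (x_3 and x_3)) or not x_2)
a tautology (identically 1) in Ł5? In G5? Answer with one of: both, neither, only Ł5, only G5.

In Ł5: at x_2 = 1/4, x_3 = 0 the value is 3/4 — not a tautology.
In G5: every assignment gives 1 — tautology.

only G5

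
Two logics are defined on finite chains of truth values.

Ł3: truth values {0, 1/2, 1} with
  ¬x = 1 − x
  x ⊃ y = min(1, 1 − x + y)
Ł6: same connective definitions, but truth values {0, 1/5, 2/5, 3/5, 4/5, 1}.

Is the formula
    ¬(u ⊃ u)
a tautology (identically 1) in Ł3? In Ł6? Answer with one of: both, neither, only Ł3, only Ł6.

In Ł3: at u = 0 the value is 0 — not a tautology.
In Ł6: at u = 0 the value is 0 — not a tautology.

neither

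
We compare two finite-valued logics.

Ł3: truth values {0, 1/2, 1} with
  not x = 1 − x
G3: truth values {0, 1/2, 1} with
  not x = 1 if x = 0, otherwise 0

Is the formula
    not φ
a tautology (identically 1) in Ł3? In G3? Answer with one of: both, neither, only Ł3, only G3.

neither

In Ł3: at φ = 1/2 the value is 1/2 — not a tautology.
In G3: at φ = 1/2 the value is 0 — not a tautology.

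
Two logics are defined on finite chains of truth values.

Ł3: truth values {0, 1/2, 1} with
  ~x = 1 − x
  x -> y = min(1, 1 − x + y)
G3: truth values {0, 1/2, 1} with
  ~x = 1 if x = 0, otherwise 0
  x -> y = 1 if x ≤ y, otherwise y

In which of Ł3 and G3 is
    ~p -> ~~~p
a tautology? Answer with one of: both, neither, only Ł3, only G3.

both

In Ł3: every assignment gives 1 — tautology.
In G3: every assignment gives 1 — tautology.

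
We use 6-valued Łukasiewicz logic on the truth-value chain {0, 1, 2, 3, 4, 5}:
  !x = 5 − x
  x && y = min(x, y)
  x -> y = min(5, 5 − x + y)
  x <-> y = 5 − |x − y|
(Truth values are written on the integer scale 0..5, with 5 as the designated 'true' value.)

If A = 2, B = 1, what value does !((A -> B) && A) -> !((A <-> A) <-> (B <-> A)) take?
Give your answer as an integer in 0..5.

A -> B = 2 -> 1 = 4
(A -> B) && A = 4 && 2 = 2
!((A -> B) && A) = !2 = 3
A <-> A = 2 <-> 2 = 5
B <-> A = 1 <-> 2 = 4
(A <-> A) <-> (B <-> A) = 5 <-> 4 = 4
!((A <-> A) <-> (B <-> A)) = !4 = 1
!((A -> B) && A) -> !((A <-> A) <-> (B <-> A)) = 3 -> 1 = 3

3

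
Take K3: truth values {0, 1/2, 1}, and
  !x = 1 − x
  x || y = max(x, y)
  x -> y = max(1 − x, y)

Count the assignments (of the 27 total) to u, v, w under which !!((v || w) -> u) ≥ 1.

value 1: 11 assignments (counts)
value 1/2: 11 assignments
value 0: 5 assignments
So 11 of the 27 assignments meet the threshold.

11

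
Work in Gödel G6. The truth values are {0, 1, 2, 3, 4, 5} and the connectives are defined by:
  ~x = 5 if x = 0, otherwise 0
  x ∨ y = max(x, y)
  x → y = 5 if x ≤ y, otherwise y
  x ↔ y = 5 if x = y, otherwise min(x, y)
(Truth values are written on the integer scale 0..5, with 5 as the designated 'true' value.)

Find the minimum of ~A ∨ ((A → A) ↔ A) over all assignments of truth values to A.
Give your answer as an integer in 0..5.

Take A = 1:
~A = ~1 = 0
A → A = 1 → 1 = 5
(A → A) ↔ A = 5 ↔ 1 = 1
~A ∨ ((A → A) ↔ A) = 0 ∨ 1 = 1
No assignment yields a value below 1, so this is the minimum.

1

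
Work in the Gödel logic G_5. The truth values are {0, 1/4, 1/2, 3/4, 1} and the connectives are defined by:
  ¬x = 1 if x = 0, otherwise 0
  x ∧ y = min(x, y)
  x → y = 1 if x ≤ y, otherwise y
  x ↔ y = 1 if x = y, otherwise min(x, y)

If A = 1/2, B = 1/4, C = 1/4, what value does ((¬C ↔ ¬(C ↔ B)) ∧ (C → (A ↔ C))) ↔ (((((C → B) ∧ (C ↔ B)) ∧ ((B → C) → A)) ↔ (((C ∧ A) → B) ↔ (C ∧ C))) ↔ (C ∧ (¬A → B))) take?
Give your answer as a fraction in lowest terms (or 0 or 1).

1

¬C = ¬1/4 = 0
C ↔ B = 1/4 ↔ 1/4 = 1
¬(C ↔ B) = ¬1 = 0
¬C ↔ ¬(C ↔ B) = 0 ↔ 0 = 1
A ↔ C = 1/2 ↔ 1/4 = 1/4
C → (A ↔ C) = 1/4 → 1/4 = 1
(¬C ↔ ¬(C ↔ B)) ∧ (C → (A ↔ C)) = 1 ∧ 1 = 1
C → B = 1/4 → 1/4 = 1
C ↔ B = 1/4 ↔ 1/4 = 1
(C → B) ∧ (C ↔ B) = 1 ∧ 1 = 1
B → C = 1/4 → 1/4 = 1
(B → C) → A = 1 → 1/2 = 1/2
((C → B) ∧ (C ↔ B)) ∧ ((B → C) → A) = 1 ∧ 1/2 = 1/2
C ∧ A = 1/4 ∧ 1/2 = 1/4
(C ∧ A) → B = 1/4 → 1/4 = 1
C ∧ C = 1/4 ∧ 1/4 = 1/4
((C ∧ A) → B) ↔ (C ∧ C) = 1 ↔ 1/4 = 1/4
(((C → B) ∧ (C ↔ B)) ∧ ((B → C) → A)) ↔ (((C ∧ A) → B) ↔ (C ∧ C)) = 1/2 ↔ 1/4 = 1/4
¬A = ¬1/2 = 0
¬A → B = 0 → 1/4 = 1
C ∧ (¬A → B) = 1/4 ∧ 1 = 1/4
((((C → B) ∧ (C ↔ B)) ∧ ((B → C) → A)) ↔ (((C ∧ A) → B) ↔ (C ∧ C))) ↔ (C ∧ (¬A → B)) = 1/4 ↔ 1/4 = 1
((¬C ↔ ¬(C ↔ B)) ∧ (C → (A ↔ C))) ↔ (((((C → B) ∧ (C ↔ B)) ∧ ((B → C) → A)) ↔ (((C ∧ A) → B) ↔ (C ∧ C))) ↔ (C ∧ (¬A → B))) = 1 ↔ 1 = 1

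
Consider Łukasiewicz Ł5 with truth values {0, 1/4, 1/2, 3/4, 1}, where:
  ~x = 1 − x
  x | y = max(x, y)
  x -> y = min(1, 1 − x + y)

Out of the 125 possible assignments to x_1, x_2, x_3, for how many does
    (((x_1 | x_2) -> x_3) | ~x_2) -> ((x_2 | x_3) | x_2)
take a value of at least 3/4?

94

value 1: 71 assignments (counts)
value 3/4: 23 assignments (counts)
value 1/2: 19 assignments
value 1/4: 7 assignments
value 0: 5 assignments
So 94 of the 125 assignments meet the threshold.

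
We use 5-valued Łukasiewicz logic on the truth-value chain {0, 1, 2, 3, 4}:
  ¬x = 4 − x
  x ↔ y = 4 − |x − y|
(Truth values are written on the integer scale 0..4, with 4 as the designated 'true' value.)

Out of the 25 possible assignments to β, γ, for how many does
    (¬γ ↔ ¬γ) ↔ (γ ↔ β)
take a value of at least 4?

5

value 4: 5 assignments (counts)
value 3: 8 assignments
value 2: 6 assignments
value 1: 4 assignments
value 0: 2 assignments
So 5 of the 25 assignments meet the threshold.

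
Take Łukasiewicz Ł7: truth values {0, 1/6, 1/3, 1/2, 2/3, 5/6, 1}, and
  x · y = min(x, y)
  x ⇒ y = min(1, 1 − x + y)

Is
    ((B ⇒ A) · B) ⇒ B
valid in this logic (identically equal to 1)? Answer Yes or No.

At A = 2/3, B = 1, for instance:
B ⇒ A = 1 ⇒ 2/3 = 2/3
(B ⇒ A) · B = 2/3 · 1 = 2/3
((B ⇒ A) · B) ⇒ B = 2/3 ⇒ 1 = 1
and checking the remaining 48 assignments likewise gives ≥ 1 in every case.

Yes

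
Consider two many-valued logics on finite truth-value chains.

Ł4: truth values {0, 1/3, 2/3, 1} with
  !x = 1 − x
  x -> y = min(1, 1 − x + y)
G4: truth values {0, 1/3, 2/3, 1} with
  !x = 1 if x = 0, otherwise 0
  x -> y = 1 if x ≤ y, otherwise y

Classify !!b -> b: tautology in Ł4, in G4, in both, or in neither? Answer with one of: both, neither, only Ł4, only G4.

In Ł4: every assignment gives 1 — tautology.
In G4: at b = 1/3 the value is 1/3 — not a tautology.

only Ł4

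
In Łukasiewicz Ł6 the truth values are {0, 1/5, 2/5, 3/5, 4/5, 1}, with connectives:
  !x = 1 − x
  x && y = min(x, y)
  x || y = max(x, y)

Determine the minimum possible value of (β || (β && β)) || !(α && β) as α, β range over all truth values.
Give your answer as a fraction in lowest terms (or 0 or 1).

Take α = 2/5, β = 2/5:
β && β = 2/5 && 2/5 = 2/5
β || (β && β) = 2/5 || 2/5 = 2/5
α && β = 2/5 && 2/5 = 2/5
!(α && β) = !2/5 = 3/5
(β || (β && β)) || !(α && β) = 2/5 || 3/5 = 3/5
No assignment yields a value below 3/5, so this is the minimum.

3/5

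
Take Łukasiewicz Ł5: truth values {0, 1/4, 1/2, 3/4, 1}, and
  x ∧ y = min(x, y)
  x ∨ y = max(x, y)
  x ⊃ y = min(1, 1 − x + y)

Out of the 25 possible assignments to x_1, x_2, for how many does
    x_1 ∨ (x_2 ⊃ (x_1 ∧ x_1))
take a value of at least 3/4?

value 1: 15 assignments (counts)
value 3/4: 4 assignments (counts)
value 1/2: 3 assignments
value 1/4: 2 assignments
value 0: 1 assignment
So 19 of the 25 assignments meet the threshold.

19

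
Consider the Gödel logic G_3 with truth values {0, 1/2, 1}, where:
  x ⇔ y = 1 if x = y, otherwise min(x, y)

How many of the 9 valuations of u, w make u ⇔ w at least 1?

u = 0, w = 0 ↦ 1  ≥
u = 0, w = 1/2 ↦ 0  <
u = 0, w = 1 ↦ 0  <
u = 1/2, w = 0 ↦ 0  <
u = 1/2, w = 1/2 ↦ 1  ≥
u = 1/2, w = 1 ↦ 1/2  <
u = 1, w = 0 ↦ 0  <
u = 1, w = 1/2 ↦ 1/2  <
u = 1, w = 1 ↦ 1  ≥
So 3 of the 9 assignments meet the threshold.

3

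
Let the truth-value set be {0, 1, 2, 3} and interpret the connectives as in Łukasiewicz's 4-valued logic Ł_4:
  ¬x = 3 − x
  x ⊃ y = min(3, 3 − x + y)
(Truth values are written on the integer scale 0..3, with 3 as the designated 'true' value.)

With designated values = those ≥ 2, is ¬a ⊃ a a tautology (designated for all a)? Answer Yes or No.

No

Counterexample: take a = 0.
¬a = ¬0 = 3
¬a ⊃ a = 3 ⊃ 0 = 0
This gives 0, which is below 2.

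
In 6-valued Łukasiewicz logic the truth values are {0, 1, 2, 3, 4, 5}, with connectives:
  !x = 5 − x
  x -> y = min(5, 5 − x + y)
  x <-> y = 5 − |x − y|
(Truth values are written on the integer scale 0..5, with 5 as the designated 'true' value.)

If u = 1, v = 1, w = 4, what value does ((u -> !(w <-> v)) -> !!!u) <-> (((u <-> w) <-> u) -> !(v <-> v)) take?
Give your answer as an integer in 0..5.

2

w <-> v = 4 <-> 1 = 2
!(w <-> v) = !2 = 3
u -> !(w <-> v) = 1 -> 3 = 5
!u = !1 = 4
!!u = !4 = 1
!!!u = !1 = 4
(u -> !(w <-> v)) -> !!!u = 5 -> 4 = 4
u <-> w = 1 <-> 4 = 2
(u <-> w) <-> u = 2 <-> 1 = 4
v <-> v = 1 <-> 1 = 5
!(v <-> v) = !5 = 0
((u <-> w) <-> u) -> !(v <-> v) = 4 -> 0 = 1
((u -> !(w <-> v)) -> !!!u) <-> (((u <-> w) <-> u) -> !(v <-> v)) = 4 <-> 1 = 2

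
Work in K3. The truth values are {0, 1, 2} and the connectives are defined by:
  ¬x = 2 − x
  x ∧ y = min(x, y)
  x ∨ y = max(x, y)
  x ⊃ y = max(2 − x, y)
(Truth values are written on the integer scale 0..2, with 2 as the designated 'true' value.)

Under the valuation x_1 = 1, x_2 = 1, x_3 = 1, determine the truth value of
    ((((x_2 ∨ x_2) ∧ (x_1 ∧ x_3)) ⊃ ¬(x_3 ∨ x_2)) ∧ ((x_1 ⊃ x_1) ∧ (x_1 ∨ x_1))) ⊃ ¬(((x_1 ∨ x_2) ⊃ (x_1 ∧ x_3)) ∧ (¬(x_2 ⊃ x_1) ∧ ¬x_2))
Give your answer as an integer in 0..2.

x_2 ∨ x_2 = 1 ∨ 1 = 1
x_1 ∧ x_3 = 1 ∧ 1 = 1
(x_2 ∨ x_2) ∧ (x_1 ∧ x_3) = 1 ∧ 1 = 1
x_3 ∨ x_2 = 1 ∨ 1 = 1
¬(x_3 ∨ x_2) = ¬1 = 1
((x_2 ∨ x_2) ∧ (x_1 ∧ x_3)) ⊃ ¬(x_3 ∨ x_2) = 1 ⊃ 1 = 1
x_1 ⊃ x_1 = 1 ⊃ 1 = 1
x_1 ∨ x_1 = 1 ∨ 1 = 1
(x_1 ⊃ x_1) ∧ (x_1 ∨ x_1) = 1 ∧ 1 = 1
(((x_2 ∨ x_2) ∧ (x_1 ∧ x_3)) ⊃ ¬(x_3 ∨ x_2)) ∧ ((x_1 ⊃ x_1) ∧ (x_1 ∨ x_1)) = 1 ∧ 1 = 1
x_1 ∨ x_2 = 1 ∨ 1 = 1
x_1 ∧ x_3 = 1 ∧ 1 = 1
(x_1 ∨ x_2) ⊃ (x_1 ∧ x_3) = 1 ⊃ 1 = 1
x_2 ⊃ x_1 = 1 ⊃ 1 = 1
¬(x_2 ⊃ x_1) = ¬1 = 1
¬x_2 = ¬1 = 1
¬(x_2 ⊃ x_1) ∧ ¬x_2 = 1 ∧ 1 = 1
((x_1 ∨ x_2) ⊃ (x_1 ∧ x_3)) ∧ (¬(x_2 ⊃ x_1) ∧ ¬x_2) = 1 ∧ 1 = 1
¬(((x_1 ∨ x_2) ⊃ (x_1 ∧ x_3)) ∧ (¬(x_2 ⊃ x_1) ∧ ¬x_2)) = ¬1 = 1
((((x_2 ∨ x_2) ∧ (x_1 ∧ x_3)) ⊃ ¬(x_3 ∨ x_2)) ∧ ((x_1 ⊃ x_1) ∧ (x_1 ∨ x_1))) ⊃ ¬(((x_1 ∨ x_2) ⊃ (x_1 ∧ x_3)) ∧ (¬(x_2 ⊃ x_1) ∧ ¬x_2)) = 1 ⊃ 1 = 1

1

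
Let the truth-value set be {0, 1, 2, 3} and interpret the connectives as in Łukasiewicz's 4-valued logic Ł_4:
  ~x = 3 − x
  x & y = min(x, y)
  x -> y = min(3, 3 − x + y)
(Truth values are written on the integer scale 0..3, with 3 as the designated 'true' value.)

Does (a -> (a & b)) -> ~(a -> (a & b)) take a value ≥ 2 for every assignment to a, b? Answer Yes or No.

Counterexample: take a = 0, b = 0.
a & b = 0 & 0 = 0
a -> (a & b) = 0 -> 0 = 3
a & b = 0 & 0 = 0
a -> (a & b) = 0 -> 0 = 3
~(a -> (a & b)) = ~3 = 0
(a -> (a & b)) -> ~(a -> (a & b)) = 3 -> 0 = 0
This gives 0, which is below 2.

No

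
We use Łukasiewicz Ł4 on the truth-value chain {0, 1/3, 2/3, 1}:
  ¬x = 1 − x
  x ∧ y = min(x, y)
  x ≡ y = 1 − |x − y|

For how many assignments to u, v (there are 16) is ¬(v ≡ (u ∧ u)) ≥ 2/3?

u = 0, v = 0 ↦ 0  <
u = 0, v = 1/3 ↦ 1/3  <
u = 0, v = 2/3 ↦ 2/3  ≥
u = 0, v = 1 ↦ 1  ≥
u = 1/3, v = 0 ↦ 1/3  <
u = 1/3, v = 1/3 ↦ 0  <
u = 1/3, v = 2/3 ↦ 1/3  <
u = 1/3, v = 1 ↦ 2/3  ≥
u = 2/3, v = 0 ↦ 2/3  ≥
u = 2/3, v = 1/3 ↦ 1/3  <
u = 2/3, v = 2/3 ↦ 0  <
u = 2/3, v = 1 ↦ 1/3  <
u = 1, v = 0 ↦ 1  ≥
u = 1, v = 1/3 ↦ 2/3  ≥
u = 1, v = 2/3 ↦ 1/3  <
u = 1, v = 1 ↦ 0  <
So 6 of the 16 assignments meet the threshold.

6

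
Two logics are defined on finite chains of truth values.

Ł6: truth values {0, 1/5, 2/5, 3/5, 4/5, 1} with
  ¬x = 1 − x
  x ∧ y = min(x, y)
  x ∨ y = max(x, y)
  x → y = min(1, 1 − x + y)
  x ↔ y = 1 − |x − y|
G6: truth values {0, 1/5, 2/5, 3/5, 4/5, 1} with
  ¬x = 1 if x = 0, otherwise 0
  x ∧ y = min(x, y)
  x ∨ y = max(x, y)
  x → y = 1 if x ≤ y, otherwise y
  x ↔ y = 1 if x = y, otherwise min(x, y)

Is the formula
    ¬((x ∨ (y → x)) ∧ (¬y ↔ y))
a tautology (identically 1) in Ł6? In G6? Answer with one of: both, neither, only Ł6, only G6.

only G6

In Ł6: at x = 0, y = 1/5 the value is 3/5 — not a tautology.
In G6: every assignment gives 1 — tautology.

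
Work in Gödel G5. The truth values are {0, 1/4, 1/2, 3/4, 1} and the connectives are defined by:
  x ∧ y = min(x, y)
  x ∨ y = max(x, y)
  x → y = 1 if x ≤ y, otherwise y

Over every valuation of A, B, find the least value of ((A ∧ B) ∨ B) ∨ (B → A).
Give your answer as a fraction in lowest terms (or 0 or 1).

Take A = 0, B = 1/4:
A ∧ B = 0 ∧ 1/4 = 0
(A ∧ B) ∨ B = 0 ∨ 1/4 = 1/4
B → A = 1/4 → 0 = 0
((A ∧ B) ∨ B) ∨ (B → A) = 1/4 ∨ 0 = 1/4
No assignment yields a value below 1/4, so this is the minimum.

1/4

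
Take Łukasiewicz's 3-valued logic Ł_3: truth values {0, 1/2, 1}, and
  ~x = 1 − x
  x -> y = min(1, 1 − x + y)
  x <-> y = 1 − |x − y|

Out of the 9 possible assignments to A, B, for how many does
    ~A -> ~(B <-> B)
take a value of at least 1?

3

A = 0, B = 0 ↦ 0  <
A = 0, B = 1/2 ↦ 0  <
A = 0, B = 1 ↦ 0  <
A = 1/2, B = 0 ↦ 1/2  <
A = 1/2, B = 1/2 ↦ 1/2  <
A = 1/2, B = 1 ↦ 1/2  <
A = 1, B = 0 ↦ 1  ≥
A = 1, B = 1/2 ↦ 1  ≥
A = 1, B = 1 ↦ 1  ≥
So 3 of the 9 assignments meet the threshold.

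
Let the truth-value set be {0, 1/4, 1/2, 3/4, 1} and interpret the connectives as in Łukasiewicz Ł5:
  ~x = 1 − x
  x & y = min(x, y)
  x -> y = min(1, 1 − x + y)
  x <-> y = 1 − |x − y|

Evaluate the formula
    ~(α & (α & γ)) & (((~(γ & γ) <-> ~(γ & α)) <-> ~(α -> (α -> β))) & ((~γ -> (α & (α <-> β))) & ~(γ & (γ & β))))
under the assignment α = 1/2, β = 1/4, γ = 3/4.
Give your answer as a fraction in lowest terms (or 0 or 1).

α & γ = 1/2 & 3/4 = 1/2
α & (α & γ) = 1/2 & 1/2 = 1/2
~(α & (α & γ)) = ~1/2 = 1/2
γ & γ = 3/4 & 3/4 = 3/4
~(γ & γ) = ~3/4 = 1/4
γ & α = 3/4 & 1/2 = 1/2
~(γ & α) = ~1/2 = 1/2
~(γ & γ) <-> ~(γ & α) = 1/4 <-> 1/2 = 3/4
α -> β = 1/2 -> 1/4 = 3/4
α -> (α -> β) = 1/2 -> 3/4 = 1
~(α -> (α -> β)) = ~1 = 0
(~(γ & γ) <-> ~(γ & α)) <-> ~(α -> (α -> β)) = 3/4 <-> 0 = 1/4
~γ = ~3/4 = 1/4
α <-> β = 1/2 <-> 1/4 = 3/4
α & (α <-> β) = 1/2 & 3/4 = 1/2
~γ -> (α & (α <-> β)) = 1/4 -> 1/2 = 1
γ & β = 3/4 & 1/4 = 1/4
γ & (γ & β) = 3/4 & 1/4 = 1/4
~(γ & (γ & β)) = ~1/4 = 3/4
(~γ -> (α & (α <-> β))) & ~(γ & (γ & β)) = 1 & 3/4 = 3/4
((~(γ & γ) <-> ~(γ & α)) <-> ~(α -> (α -> β))) & ((~γ -> (α & (α <-> β))) & ~(γ & (γ & β))) = 1/4 & 3/4 = 1/4
~(α & (α & γ)) & (((~(γ & γ) <-> ~(γ & α)) <-> ~(α -> (α -> β))) & ((~γ -> (α & (α <-> β))) & ~(γ & (γ & β)))) = 1/2 & 1/4 = 1/4

1/4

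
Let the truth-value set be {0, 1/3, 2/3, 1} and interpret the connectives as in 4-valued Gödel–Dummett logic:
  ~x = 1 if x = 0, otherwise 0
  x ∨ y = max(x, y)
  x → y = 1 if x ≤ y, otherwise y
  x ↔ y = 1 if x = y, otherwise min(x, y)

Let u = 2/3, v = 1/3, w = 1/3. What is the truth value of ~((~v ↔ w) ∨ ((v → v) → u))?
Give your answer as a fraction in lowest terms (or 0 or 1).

~v = ~1/3 = 0
~v ↔ w = 0 ↔ 1/3 = 0
v → v = 1/3 → 1/3 = 1
(v → v) → u = 1 → 2/3 = 2/3
(~v ↔ w) ∨ ((v → v) → u) = 0 ∨ 2/3 = 2/3
~((~v ↔ w) ∨ ((v → v) → u)) = ~2/3 = 0

0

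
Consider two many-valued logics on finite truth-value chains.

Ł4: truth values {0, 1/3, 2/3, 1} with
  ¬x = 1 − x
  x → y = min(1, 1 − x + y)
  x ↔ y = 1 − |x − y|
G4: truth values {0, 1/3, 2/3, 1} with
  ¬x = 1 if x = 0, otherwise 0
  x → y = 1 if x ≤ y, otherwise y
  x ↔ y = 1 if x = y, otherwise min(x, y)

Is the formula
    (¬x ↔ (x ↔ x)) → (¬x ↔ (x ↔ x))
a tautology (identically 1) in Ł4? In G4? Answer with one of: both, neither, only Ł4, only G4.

both

In Ł4: every assignment gives 1 — tautology.
In G4: every assignment gives 1 — tautology.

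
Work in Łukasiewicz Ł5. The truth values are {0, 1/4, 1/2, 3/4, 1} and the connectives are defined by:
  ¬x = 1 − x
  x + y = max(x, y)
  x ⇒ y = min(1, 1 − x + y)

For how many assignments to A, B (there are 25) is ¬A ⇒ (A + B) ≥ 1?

18

value 1: 18 assignments (counts)
value 3/4: 2 assignments
value 1/2: 3 assignments
value 1/4: 1 assignment
value 0: 1 assignment
So 18 of the 25 assignments meet the threshold.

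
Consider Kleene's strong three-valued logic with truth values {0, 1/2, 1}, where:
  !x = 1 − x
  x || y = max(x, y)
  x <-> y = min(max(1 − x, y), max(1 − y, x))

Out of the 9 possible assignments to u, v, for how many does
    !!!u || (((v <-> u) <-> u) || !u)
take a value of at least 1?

u = 0, v = 0 ↦ 1  ≥
u = 0, v = 1/2 ↦ 1  ≥
u = 0, v = 1 ↦ 1  ≥
u = 1/2, v = 0 ↦ 1/2  <
u = 1/2, v = 1/2 ↦ 1/2  <
u = 1/2, v = 1 ↦ 1/2  <
u = 1, v = 0 ↦ 0  <
u = 1, v = 1/2 ↦ 1/2  <
u = 1, v = 1 ↦ 1  ≥
So 4 of the 9 assignments meet the threshold.

4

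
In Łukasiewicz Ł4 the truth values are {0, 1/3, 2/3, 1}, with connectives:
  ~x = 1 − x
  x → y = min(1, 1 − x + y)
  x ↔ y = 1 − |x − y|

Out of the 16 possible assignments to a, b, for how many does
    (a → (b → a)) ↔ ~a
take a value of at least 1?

a = 0, b = 0 ↦ 1  ≥
a = 0, b = 1/3 ↦ 1  ≥
a = 0, b = 2/3 ↦ 1  ≥
a = 0, b = 1 ↦ 1  ≥
a = 1/3, b = 0 ↦ 2/3  <
a = 1/3, b = 1/3 ↦ 2/3  <
a = 1/3, b = 2/3 ↦ 2/3  <
a = 1/3, b = 1 ↦ 2/3  <
a = 2/3, b = 0 ↦ 1/3  <
a = 2/3, b = 1/3 ↦ 1/3  <
a = 2/3, b = 2/3 ↦ 1/3  <
a = 2/3, b = 1 ↦ 1/3  <
a = 1, b = 0 ↦ 0  <
a = 1, b = 1/3 ↦ 0  <
a = 1, b = 2/3 ↦ 0  <
a = 1, b = 1 ↦ 0  <
So 4 of the 16 assignments meet the threshold.

4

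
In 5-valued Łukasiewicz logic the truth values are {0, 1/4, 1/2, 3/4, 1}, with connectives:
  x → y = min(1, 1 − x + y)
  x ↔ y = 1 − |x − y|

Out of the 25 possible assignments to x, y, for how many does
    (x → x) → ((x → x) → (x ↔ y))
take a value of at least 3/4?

13

value 1: 5 assignments (counts)
value 3/4: 8 assignments (counts)
value 1/2: 6 assignments
value 1/4: 4 assignments
value 0: 2 assignments
So 13 of the 25 assignments meet the threshold.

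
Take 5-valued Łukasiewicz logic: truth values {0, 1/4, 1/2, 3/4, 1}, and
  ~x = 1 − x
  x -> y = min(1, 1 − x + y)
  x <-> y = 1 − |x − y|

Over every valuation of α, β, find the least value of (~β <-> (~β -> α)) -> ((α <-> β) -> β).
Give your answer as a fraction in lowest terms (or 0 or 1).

Take α = 1/4, β = 1/4:
~β = ~1/4 = 3/4
~β = ~1/4 = 3/4
~β -> α = 3/4 -> 1/4 = 1/2
~β <-> (~β -> α) = 3/4 <-> 1/2 = 3/4
α <-> β = 1/4 <-> 1/4 = 1
(α <-> β) -> β = 1 -> 1/4 = 1/4
(~β <-> (~β -> α)) -> ((α <-> β) -> β) = 3/4 -> 1/4 = 1/2
No assignment yields a value below 1/2, so this is the minimum.

1/2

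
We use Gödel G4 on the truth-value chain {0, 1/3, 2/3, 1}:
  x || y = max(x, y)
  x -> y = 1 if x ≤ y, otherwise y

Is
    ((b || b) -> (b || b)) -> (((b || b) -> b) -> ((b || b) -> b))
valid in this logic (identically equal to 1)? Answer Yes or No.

Yes

b = 0 ↦ 1
b = 1/3 ↦ 1
b = 2/3 ↦ 1
b = 1 ↦ 1
Every assignment gives a value ≥ 1.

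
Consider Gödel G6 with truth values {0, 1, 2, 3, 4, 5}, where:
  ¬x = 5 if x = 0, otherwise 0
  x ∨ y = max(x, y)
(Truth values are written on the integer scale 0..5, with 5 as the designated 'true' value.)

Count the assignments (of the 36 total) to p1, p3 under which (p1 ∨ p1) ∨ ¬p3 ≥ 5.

11

value 5: 11 assignments (counts)
value 4: 5 assignments
value 3: 5 assignments
value 2: 5 assignments
value 1: 5 assignments
value 0: 5 assignments
So 11 of the 36 assignments meet the threshold.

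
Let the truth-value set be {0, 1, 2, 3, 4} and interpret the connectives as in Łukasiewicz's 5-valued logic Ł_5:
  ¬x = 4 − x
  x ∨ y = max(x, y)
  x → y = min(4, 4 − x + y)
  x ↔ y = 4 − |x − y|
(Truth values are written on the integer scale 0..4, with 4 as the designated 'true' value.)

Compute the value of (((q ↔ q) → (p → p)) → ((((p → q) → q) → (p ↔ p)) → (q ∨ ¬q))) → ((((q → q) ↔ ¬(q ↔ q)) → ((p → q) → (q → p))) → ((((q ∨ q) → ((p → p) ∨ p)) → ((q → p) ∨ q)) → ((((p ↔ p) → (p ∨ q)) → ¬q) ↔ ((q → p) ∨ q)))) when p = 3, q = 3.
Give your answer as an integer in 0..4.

3

q ↔ q = 3 ↔ 3 = 4
p → p = 3 → 3 = 4
(q ↔ q) → (p → p) = 4 → 4 = 4
p → q = 3 → 3 = 4
(p → q) → q = 4 → 3 = 3
p ↔ p = 3 ↔ 3 = 4
((p → q) → q) → (p ↔ p) = 3 → 4 = 4
¬q = ¬3 = 1
q ∨ ¬q = 3 ∨ 1 = 3
(((p → q) → q) → (p ↔ p)) → (q ∨ ¬q) = 4 → 3 = 3
((q ↔ q) → (p → p)) → ((((p → q) → q) → (p ↔ p)) → (q ∨ ¬q)) = 4 → 3 = 3
q → q = 3 → 3 = 4
q ↔ q = 3 ↔ 3 = 4
¬(q ↔ q) = ¬4 = 0
(q → q) ↔ ¬(q ↔ q) = 4 ↔ 0 = 0
p → q = 3 → 3 = 4
q → p = 3 → 3 = 4
(p → q) → (q → p) = 4 → 4 = 4
((q → q) ↔ ¬(q ↔ q)) → ((p → q) → (q → p)) = 0 → 4 = 4
q ∨ q = 3 ∨ 3 = 3
p → p = 3 → 3 = 4
(p → p) ∨ p = 4 ∨ 3 = 4
(q ∨ q) → ((p → p) ∨ p) = 3 → 4 = 4
q → p = 3 → 3 = 4
(q → p) ∨ q = 4 ∨ 3 = 4
((q ∨ q) → ((p → p) ∨ p)) → ((q → p) ∨ q) = 4 → 4 = 4
p ↔ p = 3 ↔ 3 = 4
p ∨ q = 3 ∨ 3 = 3
(p ↔ p) → (p ∨ q) = 4 → 3 = 3
¬q = ¬3 = 1
((p ↔ p) → (p ∨ q)) → ¬q = 3 → 1 = 2
q → p = 3 → 3 = 4
(q → p) ∨ q = 4 ∨ 3 = 4
(((p ↔ p) → (p ∨ q)) → ¬q) ↔ ((q → p) ∨ q) = 2 ↔ 4 = 2
(((q ∨ q) → ((p → p) ∨ p)) → ((q → p) ∨ q)) → ((((p ↔ p) → (p ∨ q)) → ¬q) ↔ ((q → p) ∨ q)) = 4 → 2 = 2
(((q → q) ↔ ¬(q ↔ q)) → ((p → q) → (q → p))) → ((((q ∨ q) → ((p → p) ∨ p)) → ((q → p) ∨ q)) → ((((p ↔ p) → (p ∨ q)) → ¬q) ↔ ((q → p) ∨ q))) = 4 → 2 = 2
(((q ↔ q) → (p → p)) → ((((p → q) → q) → (p ↔ p)) → (q ∨ ¬q))) → ((((q → q) ↔ ¬(q ↔ q)) → ((p → q) → (q → p))) → ((((q ∨ q) → ((p → p) ∨ p)) → ((q → p) ∨ q)) → ((((p ↔ p) → (p ∨ q)) → ¬q) ↔ ((q → p) ∨ q)))) = 3 → 2 = 3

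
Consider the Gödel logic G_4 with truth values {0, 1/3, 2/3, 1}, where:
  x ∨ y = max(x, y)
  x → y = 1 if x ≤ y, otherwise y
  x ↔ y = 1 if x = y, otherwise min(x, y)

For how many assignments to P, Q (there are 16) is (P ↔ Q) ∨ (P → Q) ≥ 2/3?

P = 0, Q = 0 ↦ 1  ≥
P = 0, Q = 1/3 ↦ 1  ≥
P = 0, Q = 2/3 ↦ 1  ≥
P = 0, Q = 1 ↦ 1  ≥
P = 1/3, Q = 0 ↦ 0  <
P = 1/3, Q = 1/3 ↦ 1  ≥
P = 1/3, Q = 2/3 ↦ 1  ≥
P = 1/3, Q = 1 ↦ 1  ≥
P = 2/3, Q = 0 ↦ 0  <
P = 2/3, Q = 1/3 ↦ 1/3  <
P = 2/3, Q = 2/3 ↦ 1  ≥
P = 2/3, Q = 1 ↦ 1  ≥
P = 1, Q = 0 ↦ 0  <
P = 1, Q = 1/3 ↦ 1/3  <
P = 1, Q = 2/3 ↦ 2/3  ≥
P = 1, Q = 1 ↦ 1  ≥
So 11 of the 16 assignments meet the threshold.

11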